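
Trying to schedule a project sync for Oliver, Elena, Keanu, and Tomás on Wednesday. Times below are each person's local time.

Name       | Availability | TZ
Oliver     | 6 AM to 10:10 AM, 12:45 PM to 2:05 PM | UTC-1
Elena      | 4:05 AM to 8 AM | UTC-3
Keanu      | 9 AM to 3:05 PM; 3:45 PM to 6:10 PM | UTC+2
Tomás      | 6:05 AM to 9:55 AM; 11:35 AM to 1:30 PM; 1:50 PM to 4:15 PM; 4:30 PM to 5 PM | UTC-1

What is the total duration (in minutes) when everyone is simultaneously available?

230

Oliver in UTC: 07:00-11:10, 13:45-15:05 (add 1h to convert from UTC-1).
Elena in UTC: 07:05-11:00 (add 3h to convert from UTC-3).
Keanu in UTC: 07:00-13:05, 13:45-16:10 (subtract 2h to convert from UTC+2).
Tomás in UTC: 07:05-10:55, 12:35-14:30, 14:50-17:15, 17:30-18:00 (add 1h to convert from UTC-1).
Oliver ∩ Elena: 07:05-11:00.
Oliver ∩ Elena ∩ Keanu: 07:05-11:00.
Oliver ∩ Elena ∩ Keanu ∩ Tomás: 07:05-10:55.
So the common availability across everyone is 07:05-10:55.
That's a single block of 230 minutes.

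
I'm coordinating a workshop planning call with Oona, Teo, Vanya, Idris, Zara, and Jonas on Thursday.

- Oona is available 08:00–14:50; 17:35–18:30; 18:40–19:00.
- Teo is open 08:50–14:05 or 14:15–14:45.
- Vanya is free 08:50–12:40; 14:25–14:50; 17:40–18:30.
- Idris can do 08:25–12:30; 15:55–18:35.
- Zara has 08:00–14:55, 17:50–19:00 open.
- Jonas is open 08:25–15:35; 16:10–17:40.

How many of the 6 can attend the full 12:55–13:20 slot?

Oona, Teo, Zara, and Jonas can make the full 12:55-13:20 slot — that's 4.

4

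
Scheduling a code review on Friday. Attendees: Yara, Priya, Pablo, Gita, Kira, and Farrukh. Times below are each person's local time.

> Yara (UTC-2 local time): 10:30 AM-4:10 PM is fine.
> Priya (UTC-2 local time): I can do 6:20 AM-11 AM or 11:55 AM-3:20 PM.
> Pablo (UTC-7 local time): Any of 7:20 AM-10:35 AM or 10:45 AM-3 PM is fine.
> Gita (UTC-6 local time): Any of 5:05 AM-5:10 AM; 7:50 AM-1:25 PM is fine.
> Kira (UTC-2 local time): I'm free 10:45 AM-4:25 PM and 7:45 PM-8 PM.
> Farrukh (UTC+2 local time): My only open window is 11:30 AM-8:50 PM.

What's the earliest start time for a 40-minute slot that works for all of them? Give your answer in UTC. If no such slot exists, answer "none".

Yara in UTC: 12:30-18:10 (add 2h to convert from UTC-2).
Priya in UTC: 08:20-13:00, 13:55-17:20 (add 2h to convert from UTC-2).
Pablo in UTC: 14:20-17:35, 17:45-22:00 (add 7h to convert from UTC-7).
Gita in UTC: 11:05-11:10, 13:50-19:25 (add 6h to convert from UTC-6).
Kira in UTC: 12:45-18:25, 21:45-22:00 (add 2h to convert from UTC-2).
Farrukh in UTC: 09:30-18:50 (subtract 2h to convert from UTC+2).
Yara ∩ Priya: 12:30-13:00, 13:55-17:20.
Yara ∩ Priya ∩ Pablo: 14:20-17:20.
Yara ∩ Priya ∩ Pablo ∩ Gita: 14:20-17:20.
Yara ∩ Priya ∩ Pablo ∩ Gita ∩ Kira: 14:20-17:20.
Yara ∩ Priya ∩ Pablo ∩ Gita ∩ Kira ∩ Farrukh: 14:20-17:20.
The first common window of at least 40 minutes is 14:20-17:20, so the earliest start is 14:20.

14:20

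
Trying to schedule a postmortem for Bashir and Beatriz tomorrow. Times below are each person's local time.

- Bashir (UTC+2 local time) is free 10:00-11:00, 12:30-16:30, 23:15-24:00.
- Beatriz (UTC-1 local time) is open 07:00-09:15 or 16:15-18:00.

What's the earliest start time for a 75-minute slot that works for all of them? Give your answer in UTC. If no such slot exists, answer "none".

none

Bashir in UTC: 08:00-09:00, 10:30-14:30, 21:15-22:00 (subtract 2h to convert from UTC+2).
Beatriz in UTC: 08:00-10:15, 17:15-19:00 (add 1h to convert from UTC-1).
Bashir ∩ Beatriz: 08:00-09:00.
Those are the intersection windows.
No common window is at least 75 minutes long.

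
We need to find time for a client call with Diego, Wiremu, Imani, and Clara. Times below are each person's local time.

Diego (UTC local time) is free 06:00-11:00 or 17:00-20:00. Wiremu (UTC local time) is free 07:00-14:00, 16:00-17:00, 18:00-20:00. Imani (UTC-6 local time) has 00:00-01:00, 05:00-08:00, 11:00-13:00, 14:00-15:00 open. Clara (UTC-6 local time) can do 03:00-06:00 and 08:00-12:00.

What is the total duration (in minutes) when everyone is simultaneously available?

Diego in UTC: 06:00-11:00, 17:00-20:00.
Wiremu in UTC: 07:00-14:00, 16:00-17:00, 18:00-20:00.
Imani in UTC: 06:00-07:00, 11:00-14:00, 17:00-19:00, 20:00-21:00 (add 6h to convert from UTC-6).
Clara in UTC: 09:00-12:00, 14:00-18:00 (add 6h to convert from UTC-6).
Diego ∩ Wiremu: 07:00-11:00, 18:00-20:00.
Diego ∩ Wiremu ∩ Imani: 18:00-19:00.
Diego ∩ Wiremu ∩ Imani ∩ Clara: ∅.
There is no time when everyone is free.
There is no common window, so the total is 0 minutes.

0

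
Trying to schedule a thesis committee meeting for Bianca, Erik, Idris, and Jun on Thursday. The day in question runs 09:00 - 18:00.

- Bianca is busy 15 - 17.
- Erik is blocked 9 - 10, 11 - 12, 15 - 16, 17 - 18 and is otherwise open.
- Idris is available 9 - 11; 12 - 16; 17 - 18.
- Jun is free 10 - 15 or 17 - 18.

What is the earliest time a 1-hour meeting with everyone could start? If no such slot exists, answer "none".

10:00

Bianca free: 09:00-15:00, 17:00-18:00 (invert busy blocks within the working day).
Erik free: 10:00-11:00, 12:00-15:00, 16:00-17:00 (invert busy blocks within the working day).
Idris free: 09:00-11:00, 12:00-16:00, 17:00-18:00.
Jun free: 10:00-15:00, 17:00-18:00.
Bianca ∩ Erik: 10:00-11:00, 12:00-15:00.
Bianca ∩ Erik ∩ Idris: 10:00-11:00, 12:00-15:00.
Bianca ∩ Erik ∩ Idris ∩ Jun: 10:00-11:00, 12:00-15:00.
Those are the intersection windows.
The first common window of at least 60 minutes is 10:00-11:00, so the earliest start is 10:00.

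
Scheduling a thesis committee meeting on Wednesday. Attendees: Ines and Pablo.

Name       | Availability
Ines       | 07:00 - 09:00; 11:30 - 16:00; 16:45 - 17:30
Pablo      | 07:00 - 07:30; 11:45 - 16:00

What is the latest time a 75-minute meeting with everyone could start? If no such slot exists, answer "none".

14:45

Ines ∩ Pablo: 07:00-07:30, 11:45-16:00.
The last common window of at least 75 minutes is 11:45-16:00; a 75-minute meeting can start as late as 14:45 and still end by 16:00.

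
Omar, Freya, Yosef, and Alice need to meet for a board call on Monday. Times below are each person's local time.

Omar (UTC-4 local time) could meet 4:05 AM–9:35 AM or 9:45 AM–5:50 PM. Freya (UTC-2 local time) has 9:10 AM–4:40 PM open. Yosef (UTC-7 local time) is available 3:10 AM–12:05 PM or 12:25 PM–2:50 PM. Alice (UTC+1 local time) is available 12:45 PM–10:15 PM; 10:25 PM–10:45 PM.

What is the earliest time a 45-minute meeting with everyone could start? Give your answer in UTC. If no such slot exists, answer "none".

11:45

Omar in UTC: 08:05-13:35, 13:45-21:50 (add 4h to convert from UTC-4).
Freya in UTC: 11:10-18:40 (add 2h to convert from UTC-2).
Yosef in UTC: 10:10-19:05, 19:25-21:50 (add 7h to convert from UTC-7).
Alice in UTC: 11:45-21:15, 21:25-21:45 (subtract 1h to convert from UTC+1).
Omar ∩ Freya: 11:10-13:35, 13:45-18:40.
Omar ∩ Freya ∩ Yosef: 11:10-13:35, 13:45-18:40.
Omar ∩ Freya ∩ Yosef ∩ Alice: 11:45-13:35, 13:45-18:40.
Those are the intersection windows.
The first common window of at least 45 minutes is 11:45-13:35, so the earliest start is 11:45.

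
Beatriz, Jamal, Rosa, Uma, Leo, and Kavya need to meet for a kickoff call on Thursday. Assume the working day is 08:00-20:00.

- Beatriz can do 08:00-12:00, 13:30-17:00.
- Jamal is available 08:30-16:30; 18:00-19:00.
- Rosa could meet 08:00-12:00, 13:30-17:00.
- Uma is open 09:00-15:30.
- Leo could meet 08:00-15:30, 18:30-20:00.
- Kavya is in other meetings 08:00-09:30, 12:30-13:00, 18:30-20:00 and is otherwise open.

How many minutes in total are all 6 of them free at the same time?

Beatriz free: 08:00-12:00, 13:30-17:00.
Jamal free: 08:30-16:30, 18:00-19:00.
Rosa free: 08:00-12:00, 13:30-17:00.
Uma free: 09:00-15:30.
Leo free: 08:00-15:30, 18:30-20:00.
Kavya free: 09:30-12:30, 13:00-18:30 (invert busy blocks within the working day).
Beatriz ∩ Jamal: 08:30-12:00, 13:30-16:30.
Beatriz ∩ Jamal ∩ Rosa: 08:30-12:00, 13:30-16:30.
Beatriz ∩ Jamal ∩ Rosa ∩ Uma: 09:00-12:00, 13:30-15:30.
Beatriz ∩ Jamal ∩ Rosa ∩ Uma ∩ Leo: 09:00-12:00, 13:30-15:30.
Beatriz ∩ Jamal ∩ Rosa ∩ Uma ∩ Leo ∩ Kavya: 09:30-12:00, 13:30-15:30.
Those are the intersection windows.
Summing the common windows: 150 + 120 = 270 minutes.

270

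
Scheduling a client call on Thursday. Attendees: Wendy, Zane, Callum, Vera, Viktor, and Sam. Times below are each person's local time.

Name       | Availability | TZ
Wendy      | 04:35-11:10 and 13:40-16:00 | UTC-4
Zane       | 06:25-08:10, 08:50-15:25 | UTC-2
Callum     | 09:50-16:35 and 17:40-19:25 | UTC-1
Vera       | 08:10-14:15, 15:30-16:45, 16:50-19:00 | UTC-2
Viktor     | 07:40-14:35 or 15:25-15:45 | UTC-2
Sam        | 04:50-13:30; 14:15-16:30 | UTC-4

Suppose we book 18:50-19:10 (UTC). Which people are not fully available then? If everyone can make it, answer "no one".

Wendy in UTC: 08:35-15:10, 17:40-20:00 (add 4h to convert from UTC-4).
Zane in UTC: 08:25-10:10, 10:50-17:25 (add 2h to convert from UTC-2).
Callum in UTC: 10:50-17:35, 18:40-20:25 (add 1h to convert from UTC-1).
Vera in UTC: 10:10-16:15, 17:30-18:45, 18:50-21:00 (add 2h to convert from UTC-2).
Viktor in UTC: 09:40-16:35, 17:25-17:45 (add 2h to convert from UTC-2).
Sam in UTC: 08:50-17:30, 18:15-20:30 (add 4h to convert from UTC-4).
Wendy: free for 18:50-19:10. Zane: not fully free for 18:50-19:10. Callum: free for 18:50-19:10. Vera: free for 18:50-19:10. Viktor: not fully free for 18:50-19:10. Sam: free for 18:50-19:10.

Viktor, Zane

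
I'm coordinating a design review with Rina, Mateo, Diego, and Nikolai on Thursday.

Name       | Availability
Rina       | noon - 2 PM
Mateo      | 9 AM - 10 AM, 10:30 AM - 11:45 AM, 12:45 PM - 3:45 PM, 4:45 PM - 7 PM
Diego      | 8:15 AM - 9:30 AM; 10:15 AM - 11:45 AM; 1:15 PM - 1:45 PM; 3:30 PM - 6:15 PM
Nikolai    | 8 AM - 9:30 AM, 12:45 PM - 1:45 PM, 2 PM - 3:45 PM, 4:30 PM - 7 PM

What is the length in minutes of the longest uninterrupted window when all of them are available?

30

Rina ∩ Mateo: 12:45-14:00.
Rina ∩ Mateo ∩ Diego: 13:15-13:45.
Rina ∩ Mateo ∩ Diego ∩ Nikolai: 13:15-13:45.
So the common availability across everyone is 13:15-13:45.
The longest is 13:15-13:45 at 30 minutes.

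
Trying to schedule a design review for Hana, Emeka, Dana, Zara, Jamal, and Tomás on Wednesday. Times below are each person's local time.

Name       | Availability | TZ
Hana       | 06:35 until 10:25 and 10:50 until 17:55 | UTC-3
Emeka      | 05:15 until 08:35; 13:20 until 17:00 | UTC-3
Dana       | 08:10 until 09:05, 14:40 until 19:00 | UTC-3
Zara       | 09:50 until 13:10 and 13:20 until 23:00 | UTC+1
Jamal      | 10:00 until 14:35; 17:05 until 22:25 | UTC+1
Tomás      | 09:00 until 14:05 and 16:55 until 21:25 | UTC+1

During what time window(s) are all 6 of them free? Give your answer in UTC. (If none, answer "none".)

Hana in UTC: 09:35-13:25, 13:50-20:55 (add 3h to convert from UTC-3).
Emeka in UTC: 08:15-11:35, 16:20-20:00 (add 3h to convert from UTC-3).
Dana in UTC: 11:10-12:05, 17:40-22:00 (add 3h to convert from UTC-3).
Zara in UTC: 08:50-12:10, 12:20-22:00 (subtract 1h to convert from UTC+1).
Jamal in UTC: 09:00-13:35, 16:05-21:25 (subtract 1h to convert from UTC+1).
Tomás in UTC: 08:00-13:05, 15:55-20:25 (subtract 1h to convert from UTC+1).
Hana ∩ Emeka: 09:35-11:35, 16:20-20:00.
Hana ∩ Emeka ∩ Dana: 11:10-11:35, 17:40-20:00.
Hana ∩ Emeka ∩ Dana ∩ Zara: 11:10-11:35, 17:40-20:00.
Hana ∩ Emeka ∩ Dana ∩ Zara ∩ Jamal: 11:10-11:35, 17:40-20:00.
Hana ∩ Emeka ∩ Dana ∩ Zara ∩ Jamal ∩ Tomás: 11:10-11:35, 17:40-20:00.
So the common availability across everyone is 11:10-11:35, 17:40-20:00.

11:10-11:35, 17:40-20:00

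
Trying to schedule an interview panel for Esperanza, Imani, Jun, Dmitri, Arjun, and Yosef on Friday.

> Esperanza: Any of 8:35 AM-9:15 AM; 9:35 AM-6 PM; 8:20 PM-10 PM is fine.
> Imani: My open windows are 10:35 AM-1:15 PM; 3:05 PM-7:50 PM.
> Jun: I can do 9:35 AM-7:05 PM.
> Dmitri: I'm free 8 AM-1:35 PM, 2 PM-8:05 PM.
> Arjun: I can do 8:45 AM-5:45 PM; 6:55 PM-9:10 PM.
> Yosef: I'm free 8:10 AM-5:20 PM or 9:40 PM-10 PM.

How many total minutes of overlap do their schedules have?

Esperanza ∩ Imani: 10:35-13:15, 15:05-18:00.
Esperanza ∩ Imani ∩ Jun: 10:35-13:15, 15:05-18:00.
Esperanza ∩ Imani ∩ Jun ∩ Dmitri: 10:35-13:15, 15:05-18:00.
Esperanza ∩ Imani ∩ Jun ∩ Dmitri ∩ Arjun: 10:35-13:15, 15:05-17:45.
Esperanza ∩ Imani ∩ Jun ∩ Dmitri ∩ Arjun ∩ Yosef: 10:35-13:15, 15:05-17:20.
Summing the common windows: 160 + 135 = 295 minutes.

295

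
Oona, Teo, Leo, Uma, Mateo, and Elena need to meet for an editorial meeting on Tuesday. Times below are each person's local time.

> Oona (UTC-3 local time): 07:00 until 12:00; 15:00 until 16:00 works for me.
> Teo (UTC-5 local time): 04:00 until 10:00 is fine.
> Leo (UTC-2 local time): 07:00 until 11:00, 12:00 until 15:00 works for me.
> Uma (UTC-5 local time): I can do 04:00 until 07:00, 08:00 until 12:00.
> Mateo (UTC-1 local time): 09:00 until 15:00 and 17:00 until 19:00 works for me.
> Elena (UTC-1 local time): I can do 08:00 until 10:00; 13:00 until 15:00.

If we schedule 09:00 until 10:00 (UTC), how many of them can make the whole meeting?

4

Oona in UTC: 10:00-15:00, 18:00-19:00 (add 3h to convert from UTC-3).
Teo in UTC: 09:00-15:00 (add 5h to convert from UTC-5).
Leo in UTC: 09:00-13:00, 14:00-17:00 (add 2h to convert from UTC-2).
Uma in UTC: 09:00-12:00, 13:00-17:00 (add 5h to convert from UTC-5).
Mateo in UTC: 10:00-16:00, 18:00-20:00 (add 1h to convert from UTC-1).
Elena in UTC: 09:00-11:00, 14:00-16:00 (add 1h to convert from UTC-1).
Teo, Leo, Uma, and Elena can make the full 09:00-10:00 slot — that's 4.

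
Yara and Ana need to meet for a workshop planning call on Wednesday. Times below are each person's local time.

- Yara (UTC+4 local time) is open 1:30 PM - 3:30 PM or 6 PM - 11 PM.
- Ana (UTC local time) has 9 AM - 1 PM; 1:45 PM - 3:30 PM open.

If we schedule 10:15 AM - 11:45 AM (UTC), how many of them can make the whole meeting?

1

Yara in UTC: 09:30-11:30, 14:00-19:00 (subtract 4h to convert from UTC+4).
Ana in UTC: 09:00-13:00, 13:45-15:30.
Ana can make the full 10:15-11:45 slot — that's 1.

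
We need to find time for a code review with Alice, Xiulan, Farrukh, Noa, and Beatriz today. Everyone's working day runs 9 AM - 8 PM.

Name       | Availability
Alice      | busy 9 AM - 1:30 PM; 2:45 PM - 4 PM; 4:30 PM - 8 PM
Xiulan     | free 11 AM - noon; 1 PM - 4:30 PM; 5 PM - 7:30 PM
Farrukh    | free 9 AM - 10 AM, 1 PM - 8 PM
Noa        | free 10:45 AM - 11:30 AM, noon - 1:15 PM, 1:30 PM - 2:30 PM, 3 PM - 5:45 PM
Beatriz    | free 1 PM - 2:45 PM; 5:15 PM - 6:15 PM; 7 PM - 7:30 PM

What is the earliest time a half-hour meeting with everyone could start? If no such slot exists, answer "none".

13:30

Alice free: 13:30-14:45, 16:00-16:30 (invert busy blocks within the working day).
Xiulan free: 11:00-12:00, 13:00-16:30, 17:00-19:30.
Farrukh free: 09:00-10:00, 13:00-20:00.
Noa free: 10:45-11:30, 12:00-13:15, 13:30-14:30, 15:00-17:45.
Beatriz free: 13:00-14:45, 17:15-18:15, 19:00-19:30.
Alice ∩ Xiulan: 13:30-14:45, 16:00-16:30.
Alice ∩ Xiulan ∩ Farrukh: 13:30-14:45, 16:00-16:30.
Alice ∩ Xiulan ∩ Farrukh ∩ Noa: 13:30-14:30, 16:00-16:30.
Alice ∩ Xiulan ∩ Farrukh ∩ Noa ∩ Beatriz: 13:30-14:30.
The first common window of at least 30 minutes is 13:30-14:30, so the earliest start is 13:30.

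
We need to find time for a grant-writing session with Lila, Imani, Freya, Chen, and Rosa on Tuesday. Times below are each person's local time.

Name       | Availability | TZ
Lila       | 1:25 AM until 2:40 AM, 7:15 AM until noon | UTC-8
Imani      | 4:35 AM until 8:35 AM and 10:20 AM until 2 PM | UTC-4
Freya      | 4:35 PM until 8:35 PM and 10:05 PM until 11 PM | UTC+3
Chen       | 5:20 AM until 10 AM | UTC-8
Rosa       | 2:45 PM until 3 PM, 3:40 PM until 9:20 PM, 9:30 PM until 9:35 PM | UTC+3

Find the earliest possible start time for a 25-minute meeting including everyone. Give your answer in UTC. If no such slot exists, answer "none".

Lila in UTC: 09:25-10:40, 15:15-20:00 (add 8h to convert from UTC-8).
Imani in UTC: 08:35-12:35, 14:20-18:00 (add 4h to convert from UTC-4).
Freya in UTC: 13:35-17:35, 19:05-20:00 (subtract 3h to convert from UTC+3).
Chen in UTC: 13:20-18:00 (add 8h to convert from UTC-8).
Rosa in UTC: 11:45-12:00, 12:40-18:20, 18:30-18:35 (subtract 3h to convert from UTC+3).
Lila ∩ Imani: 09:25-10:40, 15:15-18:00.
Lila ∩ Imani ∩ Freya: 15:15-17:35.
Lila ∩ Imani ∩ Freya ∩ Chen: 15:15-17:35.
Lila ∩ Imani ∩ Freya ∩ Chen ∩ Rosa: 15:15-17:35.
The first common window of at least 25 minutes is 15:15-17:35, so the earliest start is 15:15.

15:15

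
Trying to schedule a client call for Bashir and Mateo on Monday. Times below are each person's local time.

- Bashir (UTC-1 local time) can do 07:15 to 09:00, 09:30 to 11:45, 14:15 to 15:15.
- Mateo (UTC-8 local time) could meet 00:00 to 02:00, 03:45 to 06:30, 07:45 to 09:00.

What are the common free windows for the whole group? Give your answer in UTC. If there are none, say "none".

08:15-10:00, 11:45-12:45, 15:45-16:15

Bashir in UTC: 08:15-10:00, 10:30-12:45, 15:15-16:15 (add 1h to convert from UTC-1).
Mateo in UTC: 08:00-10:00, 11:45-14:30, 15:45-17:00 (add 8h to convert from UTC-8).
Bashir ∩ Mateo: 08:15-10:00, 11:45-12:45, 15:45-16:15.
Those are the intersection windows.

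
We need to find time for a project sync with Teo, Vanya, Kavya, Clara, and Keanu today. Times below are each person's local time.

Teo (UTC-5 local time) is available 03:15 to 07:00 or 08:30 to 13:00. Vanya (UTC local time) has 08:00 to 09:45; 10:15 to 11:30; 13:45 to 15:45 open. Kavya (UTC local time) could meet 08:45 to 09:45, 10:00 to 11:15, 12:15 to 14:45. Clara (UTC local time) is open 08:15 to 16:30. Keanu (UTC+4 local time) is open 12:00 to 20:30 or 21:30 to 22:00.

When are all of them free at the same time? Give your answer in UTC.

Teo in UTC: 08:15-12:00, 13:30-18:00 (add 5h to convert from UTC-5).
Vanya in UTC: 08:00-09:45, 10:15-11:30, 13:45-15:45.
Kavya in UTC: 08:45-09:45, 10:00-11:15, 12:15-14:45.
Clara in UTC: 08:15-16:30.
Keanu in UTC: 08:00-16:30, 17:30-18:00 (subtract 4h to convert from UTC+4).
Teo ∩ Vanya: 08:15-09:45, 10:15-11:30, 13:45-15:45.
Teo ∩ Vanya ∩ Kavya: 08:45-09:45, 10:15-11:15, 13:45-14:45.
Teo ∩ Vanya ∩ Kavya ∩ Clara: 08:45-09:45, 10:15-11:15, 13:45-14:45.
Teo ∩ Vanya ∩ Kavya ∩ Clara ∩ Keanu: 08:45-09:45, 10:15-11:15, 13:45-14:45.

08:45-09:45, 10:15-11:15, 13:45-14:45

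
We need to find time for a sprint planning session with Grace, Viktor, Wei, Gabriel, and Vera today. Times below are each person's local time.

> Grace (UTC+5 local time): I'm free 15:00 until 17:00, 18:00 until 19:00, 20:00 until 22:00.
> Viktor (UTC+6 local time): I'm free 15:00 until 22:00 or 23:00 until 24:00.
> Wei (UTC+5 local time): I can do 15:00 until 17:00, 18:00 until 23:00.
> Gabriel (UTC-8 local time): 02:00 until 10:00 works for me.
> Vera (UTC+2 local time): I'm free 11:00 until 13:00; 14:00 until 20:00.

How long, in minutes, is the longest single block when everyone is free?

Grace in UTC: 10:00-12:00, 13:00-14:00, 15:00-17:00 (subtract 5h to convert from UTC+5).
Viktor in UTC: 09:00-16:00, 17:00-18:00 (subtract 6h to convert from UTC+6).
Wei in UTC: 10:00-12:00, 13:00-18:00 (subtract 5h to convert from UTC+5).
Gabriel in UTC: 10:00-18:00 (add 8h to convert from UTC-8).
Vera in UTC: 09:00-11:00, 12:00-18:00 (subtract 2h to convert from UTC+2).
Grace ∩ Viktor: 10:00-12:00, 13:00-14:00, 15:00-16:00.
Grace ∩ Viktor ∩ Wei: 10:00-12:00, 13:00-14:00, 15:00-16:00.
Grace ∩ Viktor ∩ Wei ∩ Gabriel: 10:00-12:00, 13:00-14:00, 15:00-16:00.
Grace ∩ Viktor ∩ Wei ∩ Gabriel ∩ Vera: 10:00-11:00, 13:00-14:00, 15:00-16:00.
So the common availability across everyone is 10:00-11:00, 13:00-14:00, 15:00-16:00.
The longest is 10:00-11:00 at 60 minutes.

60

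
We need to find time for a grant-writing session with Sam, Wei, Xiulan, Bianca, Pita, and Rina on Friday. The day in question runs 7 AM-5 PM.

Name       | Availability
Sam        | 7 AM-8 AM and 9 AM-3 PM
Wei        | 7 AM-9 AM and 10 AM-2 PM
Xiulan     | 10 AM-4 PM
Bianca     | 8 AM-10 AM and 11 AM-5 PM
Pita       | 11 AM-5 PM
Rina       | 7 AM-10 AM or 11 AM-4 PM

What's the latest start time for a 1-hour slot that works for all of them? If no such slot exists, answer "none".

13:00

Sam ∩ Wei: 07:00-08:00, 10:00-14:00.
Sam ∩ Wei ∩ Xiulan: 10:00-14:00.
Sam ∩ Wei ∩ Xiulan ∩ Bianca: 11:00-14:00.
Sam ∩ Wei ∩ Xiulan ∩ Bianca ∩ Pita: 11:00-14:00.
Sam ∩ Wei ∩ Xiulan ∩ Bianca ∩ Pita ∩ Rina: 11:00-14:00.
The last common window of at least 60 minutes is 11:00-14:00; a 60-minute meeting can start as late as 13:00 and still end by 14:00.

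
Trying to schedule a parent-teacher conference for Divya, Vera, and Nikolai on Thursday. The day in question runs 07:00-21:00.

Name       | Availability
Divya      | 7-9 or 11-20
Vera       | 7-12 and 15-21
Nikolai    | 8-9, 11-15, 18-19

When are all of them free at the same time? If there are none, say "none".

08:00-09:00, 11:00-12:00, 18:00-19:00

Divya ∩ Vera: 07:00-09:00, 11:00-12:00, 15:00-20:00.
Divya ∩ Vera ∩ Nikolai: 08:00-09:00, 11:00-12:00, 18:00-19:00.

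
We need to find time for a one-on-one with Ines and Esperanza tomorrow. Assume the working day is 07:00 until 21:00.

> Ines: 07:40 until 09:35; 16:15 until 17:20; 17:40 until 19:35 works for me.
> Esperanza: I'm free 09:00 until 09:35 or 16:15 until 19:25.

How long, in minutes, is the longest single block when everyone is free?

Ines ∩ Esperanza: 09:00-09:35, 16:15-17:20, 17:40-19:25.
The longest is 17:40-19:25 at 105 minutes.

105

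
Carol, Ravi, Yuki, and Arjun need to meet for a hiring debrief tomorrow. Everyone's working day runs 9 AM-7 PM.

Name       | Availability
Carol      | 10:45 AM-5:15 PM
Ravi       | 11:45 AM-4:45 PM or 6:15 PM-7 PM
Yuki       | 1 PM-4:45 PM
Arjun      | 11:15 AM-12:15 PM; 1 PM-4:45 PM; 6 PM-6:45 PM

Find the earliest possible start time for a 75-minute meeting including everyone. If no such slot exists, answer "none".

13:00

Carol ∩ Ravi: 11:45-16:45.
Carol ∩ Ravi ∩ Yuki: 13:00-16:45.
Carol ∩ Ravi ∩ Yuki ∩ Arjun: 13:00-16:45.
Those are the intersection windows.
The first common window of at least 75 minutes is 13:00-16:45, so the earliest start is 13:00.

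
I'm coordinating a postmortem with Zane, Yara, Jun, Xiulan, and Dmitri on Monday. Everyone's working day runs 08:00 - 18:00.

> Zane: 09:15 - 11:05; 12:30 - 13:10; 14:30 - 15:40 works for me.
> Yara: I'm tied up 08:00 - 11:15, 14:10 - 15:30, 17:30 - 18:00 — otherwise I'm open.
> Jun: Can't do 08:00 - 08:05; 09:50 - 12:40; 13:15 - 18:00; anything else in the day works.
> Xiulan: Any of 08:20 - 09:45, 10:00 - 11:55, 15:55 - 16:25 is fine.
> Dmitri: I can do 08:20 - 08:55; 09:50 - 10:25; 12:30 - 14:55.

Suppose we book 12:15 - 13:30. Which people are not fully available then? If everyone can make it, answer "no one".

Dmitri, Jun, Xiulan, Zane

Zane free: 09:15-11:05, 12:30-13:10, 14:30-15:40.
Yara free: 11:15-14:10, 15:30-17:30 (invert busy blocks within the working day).
Jun free: 08:05-09:50, 12:40-13:15 (invert busy blocks within the working day).
Xiulan free: 08:20-09:45, 10:00-11:55, 15:55-16:25.
Dmitri free: 08:20-08:55, 09:50-10:25, 12:30-14:55.
Zane: not fully free for 12:15-13:30. Yara: free for 12:15-13:30. Jun: not fully free for 12:15-13:30. Xiulan: not fully free for 12:15-13:30. Dmitri: not fully free for 12:15-13:30.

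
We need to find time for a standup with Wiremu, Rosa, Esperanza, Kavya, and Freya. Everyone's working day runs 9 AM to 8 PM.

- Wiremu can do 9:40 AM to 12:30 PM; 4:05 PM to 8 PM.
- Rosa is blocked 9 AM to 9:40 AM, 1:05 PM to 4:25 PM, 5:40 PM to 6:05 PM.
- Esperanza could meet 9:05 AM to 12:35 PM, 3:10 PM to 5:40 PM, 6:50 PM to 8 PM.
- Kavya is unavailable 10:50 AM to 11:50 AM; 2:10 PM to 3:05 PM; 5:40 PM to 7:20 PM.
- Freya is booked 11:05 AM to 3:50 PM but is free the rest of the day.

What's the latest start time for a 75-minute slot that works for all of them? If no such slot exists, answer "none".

Wiremu free: 09:40-12:30, 16:05-20:00.
Rosa free: 09:40-13:05, 16:25-17:40, 18:05-20:00 (invert busy blocks within the working day).
Esperanza free: 09:05-12:35, 15:10-17:40, 18:50-20:00.
Kavya free: 09:00-10:50, 11:50-14:10, 15:05-17:40, 19:20-20:00 (invert busy blocks within the working day).
Freya free: 09:00-11:05, 15:50-20:00 (invert busy blocks within the working day).
Wiremu ∩ Rosa: 09:40-12:30, 16:25-17:40, 18:05-20:00.
Wiremu ∩ Rosa ∩ Esperanza: 09:40-12:30, 16:25-17:40, 18:50-20:00.
Wiremu ∩ Rosa ∩ Esperanza ∩ Kavya: 09:40-10:50, 11:50-12:30, 16:25-17:40, 19:20-20:00.
Wiremu ∩ Rosa ∩ Esperanza ∩ Kavya ∩ Freya: 09:40-10:50, 16:25-17:40, 19:20-20:00.
The last common window of at least 75 minutes is 16:25-17:40; a 75-minute meeting can start as late as 16:25 and still end by 17:40.

16:25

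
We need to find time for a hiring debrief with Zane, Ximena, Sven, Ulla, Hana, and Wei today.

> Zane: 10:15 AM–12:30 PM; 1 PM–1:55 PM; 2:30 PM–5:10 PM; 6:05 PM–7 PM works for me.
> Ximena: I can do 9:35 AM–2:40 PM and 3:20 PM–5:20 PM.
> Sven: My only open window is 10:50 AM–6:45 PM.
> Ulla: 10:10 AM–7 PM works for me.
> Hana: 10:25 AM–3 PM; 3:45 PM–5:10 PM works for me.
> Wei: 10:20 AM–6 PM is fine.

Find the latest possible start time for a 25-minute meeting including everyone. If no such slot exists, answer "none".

Zane ∩ Ximena: 10:15-12:30, 13:00-13:55, 14:30-14:40, 15:20-17:10.
Zane ∩ Ximena ∩ Sven: 10:50-12:30, 13:00-13:55, 14:30-14:40, 15:20-17:10.
Zane ∩ Ximena ∩ Sven ∩ Ulla: 10:50-12:30, 13:00-13:55, 14:30-14:40, 15:20-17:10.
Zane ∩ Ximena ∩ Sven ∩ Ulla ∩ Hana: 10:50-12:30, 13:00-13:55, 14:30-14:40, 15:45-17:10.
Zane ∩ Ximena ∩ Sven ∩ Ulla ∩ Hana ∩ Wei: 10:50-12:30, 13:00-13:55, 14:30-14:40, 15:45-17:10.
So the common availability across everyone is 10:50-12:30, 13:00-13:55, 14:30-14:40, 15:45-17:10.
The last common window of at least 25 minutes is 15:45-17:10; a 25-minute meeting can start as late as 16:45 and still end by 17:10.

16:45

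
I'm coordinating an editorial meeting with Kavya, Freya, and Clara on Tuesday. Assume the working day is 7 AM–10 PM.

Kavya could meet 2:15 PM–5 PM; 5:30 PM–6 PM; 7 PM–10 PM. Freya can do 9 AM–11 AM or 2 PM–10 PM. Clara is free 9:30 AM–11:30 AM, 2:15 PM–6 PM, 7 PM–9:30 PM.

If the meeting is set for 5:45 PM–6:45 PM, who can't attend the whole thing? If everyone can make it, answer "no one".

Clara, Kavya

Kavya: not fully free for 17:45-18:45. Freya: free for 17:45-18:45. Clara: not fully free for 17:45-18:45.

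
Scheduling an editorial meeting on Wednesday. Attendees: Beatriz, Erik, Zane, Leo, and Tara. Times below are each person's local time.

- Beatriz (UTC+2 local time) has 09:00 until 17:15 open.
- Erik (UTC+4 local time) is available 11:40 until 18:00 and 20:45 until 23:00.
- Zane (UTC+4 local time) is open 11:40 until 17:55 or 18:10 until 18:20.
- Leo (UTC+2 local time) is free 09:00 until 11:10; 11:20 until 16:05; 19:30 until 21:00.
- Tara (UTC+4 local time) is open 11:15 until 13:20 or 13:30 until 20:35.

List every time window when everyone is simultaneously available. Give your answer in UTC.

Beatriz in UTC: 07:00-15:15 (subtract 2h to convert from UTC+2).
Erik in UTC: 07:40-14:00, 16:45-19:00 (subtract 4h to convert from UTC+4).
Zane in UTC: 07:40-13:55, 14:10-14:20 (subtract 4h to convert from UTC+4).
Leo in UTC: 07:00-09:10, 09:20-14:05, 17:30-19:00 (subtract 2h to convert from UTC+2).
Tara in UTC: 07:15-09:20, 09:30-16:35 (subtract 4h to convert from UTC+4).
Beatriz ∩ Erik: 07:40-14:00.
Beatriz ∩ Erik ∩ Zane: 07:40-13:55.
Beatriz ∩ Erik ∩ Zane ∩ Leo: 07:40-09:10, 09:20-13:55.
Beatriz ∩ Erik ∩ Zane ∩ Leo ∩ Tara: 07:40-09:10, 09:30-13:55.
Those are the intersection windows.

07:40-09:10, 09:30-13:55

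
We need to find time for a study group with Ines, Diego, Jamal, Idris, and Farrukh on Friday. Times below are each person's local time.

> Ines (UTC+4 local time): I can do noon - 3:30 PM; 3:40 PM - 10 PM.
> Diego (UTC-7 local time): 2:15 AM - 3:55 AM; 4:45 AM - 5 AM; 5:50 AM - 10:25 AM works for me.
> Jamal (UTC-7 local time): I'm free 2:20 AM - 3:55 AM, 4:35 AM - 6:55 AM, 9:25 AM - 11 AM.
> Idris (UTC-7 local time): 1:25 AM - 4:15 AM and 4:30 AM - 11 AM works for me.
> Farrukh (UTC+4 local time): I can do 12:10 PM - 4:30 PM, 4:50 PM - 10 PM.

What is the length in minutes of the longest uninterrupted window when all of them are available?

95

Ines in UTC: 08:00-11:30, 11:40-18:00 (subtract 4h to convert from UTC+4).
Diego in UTC: 09:15-10:55, 11:45-12:00, 12:50-17:25 (add 7h to convert from UTC-7).
Jamal in UTC: 09:20-10:55, 11:35-13:55, 16:25-18:00 (add 7h to convert from UTC-7).
Idris in UTC: 08:25-11:15, 11:30-18:00 (add 7h to convert from UTC-7).
Farrukh in UTC: 08:10-12:30, 12:50-18:00 (subtract 4h to convert from UTC+4).
Ines ∩ Diego: 09:15-10:55, 11:45-12:00, 12:50-17:25.
Ines ∩ Diego ∩ Jamal: 09:20-10:55, 11:45-12:00, 12:50-13:55, 16:25-17:25.
Ines ∩ Diego ∩ Jamal ∩ Idris: 09:20-10:55, 11:45-12:00, 12:50-13:55, 16:25-17:25.
Ines ∩ Diego ∩ Jamal ∩ Idris ∩ Farrukh: 09:20-10:55, 11:45-12:00, 12:50-13:55, 16:25-17:25.
The longest is 09:20-10:55 at 95 minutes.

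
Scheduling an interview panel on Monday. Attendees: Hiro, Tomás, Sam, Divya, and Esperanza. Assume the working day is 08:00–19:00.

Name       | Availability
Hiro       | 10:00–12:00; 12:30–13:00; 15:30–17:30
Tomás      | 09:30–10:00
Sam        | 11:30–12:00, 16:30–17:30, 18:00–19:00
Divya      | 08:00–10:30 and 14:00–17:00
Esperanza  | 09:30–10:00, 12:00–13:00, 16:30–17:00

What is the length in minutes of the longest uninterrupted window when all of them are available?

0

Hiro ∩ Tomás: ∅.
Hiro ∩ Tomás ∩ Sam: ∅.
Hiro ∩ Tomás ∩ Sam ∩ Divya: ∅.
Hiro ∩ Tomás ∩ Sam ∩ Divya ∩ Esperanza: ∅.
There is no time when everyone is free.
No common window exists, so the longest block is 0 minutes.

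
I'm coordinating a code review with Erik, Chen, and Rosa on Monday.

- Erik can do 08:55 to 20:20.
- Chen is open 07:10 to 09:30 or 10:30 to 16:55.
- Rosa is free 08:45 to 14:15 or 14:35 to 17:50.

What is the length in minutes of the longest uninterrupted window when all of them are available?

225

Erik ∩ Chen: 08:55-09:30, 10:30-16:55.
Erik ∩ Chen ∩ Rosa: 08:55-09:30, 10:30-14:15, 14:35-16:55.
The longest is 10:30-14:15 at 225 minutes.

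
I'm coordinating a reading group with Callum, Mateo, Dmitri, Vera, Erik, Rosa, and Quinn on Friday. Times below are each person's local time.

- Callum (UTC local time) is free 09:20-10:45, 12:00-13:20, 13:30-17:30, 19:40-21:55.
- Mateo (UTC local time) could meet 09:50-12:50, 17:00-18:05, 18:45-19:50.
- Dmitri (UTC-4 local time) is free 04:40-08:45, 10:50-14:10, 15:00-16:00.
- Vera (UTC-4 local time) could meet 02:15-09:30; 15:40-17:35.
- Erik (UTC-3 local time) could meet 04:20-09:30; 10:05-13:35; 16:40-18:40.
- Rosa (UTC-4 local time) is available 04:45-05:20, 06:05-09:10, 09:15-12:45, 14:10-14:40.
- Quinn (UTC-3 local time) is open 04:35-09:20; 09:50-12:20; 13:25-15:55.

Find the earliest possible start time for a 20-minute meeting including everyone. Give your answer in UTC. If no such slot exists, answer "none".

10:05

Callum in UTC: 09:20-10:45, 12:00-13:20, 13:30-17:30, 19:40-21:55.
Mateo in UTC: 09:50-12:50, 17:00-18:05, 18:45-19:50.
Dmitri in UTC: 08:40-12:45, 14:50-18:10, 19:00-20:00 (add 4h to convert from UTC-4).
Vera in UTC: 06:15-13:30, 19:40-21:35 (add 4h to convert from UTC-4).
Erik in UTC: 07:20-12:30, 13:05-16:35, 19:40-21:40 (add 3h to convert from UTC-3).
Rosa in UTC: 08:45-09:20, 10:05-13:10, 13:15-16:45, 18:10-18:40 (add 4h to convert from UTC-4).
Quinn in UTC: 07:35-12:20, 12:50-15:20, 16:25-18:55 (add 3h to convert from UTC-3).
Callum ∩ Mateo: 09:50-10:45, 12:00-12:50, 17:00-17:30, 19:40-19:50.
Callum ∩ Mateo ∩ Dmitri: 09:50-10:45, 12:00-12:45, 17:00-17:30, 19:40-19:50.
Callum ∩ Mateo ∩ Dmitri ∩ Vera: 09:50-10:45, 12:00-12:45, 19:40-19:50.
Callum ∩ Mateo ∩ Dmitri ∩ Vera ∩ Erik: 09:50-10:45, 12:00-12:30, 19:40-19:50.
Callum ∩ Mateo ∩ Dmitri ∩ Vera ∩ Erik ∩ Rosa: 10:05-10:45, 12:00-12:30.
Callum ∩ Mateo ∩ Dmitri ∩ Vera ∩ Erik ∩ Rosa ∩ Quinn: 10:05-10:45, 12:00-12:20.
Those are the intersection windows.
The first common window of at least 20 minutes is 10:05-10:45, so the earliest start is 10:05.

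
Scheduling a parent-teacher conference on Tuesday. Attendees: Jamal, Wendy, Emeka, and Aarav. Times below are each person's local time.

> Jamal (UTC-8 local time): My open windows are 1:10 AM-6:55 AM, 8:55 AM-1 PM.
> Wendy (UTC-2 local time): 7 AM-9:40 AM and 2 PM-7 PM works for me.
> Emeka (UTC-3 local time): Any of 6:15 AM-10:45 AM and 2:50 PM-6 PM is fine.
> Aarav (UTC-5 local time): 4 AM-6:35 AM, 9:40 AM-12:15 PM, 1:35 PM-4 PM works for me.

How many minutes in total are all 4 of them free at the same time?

Jamal in UTC: 09:10-14:55, 16:55-21:00 (add 8h to convert from UTC-8).
Wendy in UTC: 09:00-11:40, 16:00-21:00 (add 2h to convert from UTC-2).
Emeka in UTC: 09:15-13:45, 17:50-21:00 (add 3h to convert from UTC-3).
Aarav in UTC: 09:00-11:35, 14:40-17:15, 18:35-21:00 (add 5h to convert from UTC-5).
Jamal ∩ Wendy: 09:10-11:40, 16:55-21:00.
Jamal ∩ Wendy ∩ Emeka: 09:15-11:40, 17:50-21:00.
Jamal ∩ Wendy ∩ Emeka ∩ Aarav: 09:15-11:35, 18:35-21:00.
Summing the common windows: 140 + 145 = 285 minutes.

285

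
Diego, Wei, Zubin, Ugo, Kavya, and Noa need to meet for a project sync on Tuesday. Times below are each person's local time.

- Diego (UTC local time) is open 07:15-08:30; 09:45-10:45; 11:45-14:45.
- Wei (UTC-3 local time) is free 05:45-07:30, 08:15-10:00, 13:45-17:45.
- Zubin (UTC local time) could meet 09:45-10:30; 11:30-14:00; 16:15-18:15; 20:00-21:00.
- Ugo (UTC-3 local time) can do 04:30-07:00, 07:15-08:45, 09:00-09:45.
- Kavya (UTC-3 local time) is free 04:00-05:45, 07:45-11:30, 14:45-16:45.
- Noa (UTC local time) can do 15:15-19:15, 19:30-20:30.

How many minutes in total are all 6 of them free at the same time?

Diego in UTC: 07:15-08:30, 09:45-10:45, 11:45-14:45.
Wei in UTC: 08:45-10:30, 11:15-13:00, 16:45-20:45 (add 3h to convert from UTC-3).
Zubin in UTC: 09:45-10:30, 11:30-14:00, 16:15-18:15, 20:00-21:00.
Ugo in UTC: 07:30-10:00, 10:15-11:45, 12:00-12:45 (add 3h to convert from UTC-3).
Kavya in UTC: 07:00-08:45, 10:45-14:30, 17:45-19:45 (add 3h to convert from UTC-3).
Noa in UTC: 15:15-19:15, 19:30-20:30.
Diego ∩ Wei: 09:45-10:30, 11:45-13:00.
Diego ∩ Wei ∩ Zubin: 09:45-10:30, 11:45-13:00.
Diego ∩ Wei ∩ Zubin ∩ Ugo: 09:45-10:00, 10:15-10:30, 12:00-12:45.
Diego ∩ Wei ∩ Zubin ∩ Ugo ∩ Kavya: 12:00-12:45.
Diego ∩ Wei ∩ Zubin ∩ Ugo ∩ Kavya ∩ Noa: ∅.
There is no time when everyone is free.
There is no common window, so the total is 0 minutes.

0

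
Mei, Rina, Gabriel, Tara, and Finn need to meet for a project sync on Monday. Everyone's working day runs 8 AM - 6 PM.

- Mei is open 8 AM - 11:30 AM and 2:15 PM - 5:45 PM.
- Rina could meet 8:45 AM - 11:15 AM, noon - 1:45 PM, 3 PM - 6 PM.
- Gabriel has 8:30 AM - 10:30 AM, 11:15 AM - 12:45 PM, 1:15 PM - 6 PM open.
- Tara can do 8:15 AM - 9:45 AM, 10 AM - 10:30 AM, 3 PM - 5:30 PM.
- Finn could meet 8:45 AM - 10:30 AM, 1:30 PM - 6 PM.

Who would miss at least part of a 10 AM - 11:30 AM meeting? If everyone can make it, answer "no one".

Finn, Gabriel, Rina, Tara

Mei: free for 10:00-11:30. Rina: not fully free for 10:00-11:30. Gabriel: not fully free for 10:00-11:30. Tara: not fully free for 10:00-11:30. Finn: not fully free for 10:00-11:30.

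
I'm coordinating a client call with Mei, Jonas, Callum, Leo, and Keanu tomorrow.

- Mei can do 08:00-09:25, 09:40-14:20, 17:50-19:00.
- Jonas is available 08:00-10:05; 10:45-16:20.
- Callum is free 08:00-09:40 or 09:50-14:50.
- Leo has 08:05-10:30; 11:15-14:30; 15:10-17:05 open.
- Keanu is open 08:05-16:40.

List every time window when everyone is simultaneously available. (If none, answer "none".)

Mei ∩ Jonas: 08:00-09:25, 09:40-10:05, 10:45-14:20.
Mei ∩ Jonas ∩ Callum: 08:00-09:25, 09:50-10:05, 10:45-14:20.
Mei ∩ Jonas ∩ Callum ∩ Leo: 08:05-09:25, 09:50-10:05, 11:15-14:20.
Mei ∩ Jonas ∩ Callum ∩ Leo ∩ Keanu: 08:05-09:25, 09:50-10:05, 11:15-14:20.

08:05-09:25, 09:50-10:05, 11:15-14:20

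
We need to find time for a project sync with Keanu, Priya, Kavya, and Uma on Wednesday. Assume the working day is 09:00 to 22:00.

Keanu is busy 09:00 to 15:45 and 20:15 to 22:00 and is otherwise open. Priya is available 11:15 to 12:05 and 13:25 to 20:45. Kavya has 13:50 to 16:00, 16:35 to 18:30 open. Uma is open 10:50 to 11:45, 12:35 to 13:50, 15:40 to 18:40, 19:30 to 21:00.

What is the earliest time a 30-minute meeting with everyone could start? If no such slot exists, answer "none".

16:35

Keanu free: 15:45-20:15 (invert busy blocks within the working day).
Priya free: 11:15-12:05, 13:25-20:45.
Kavya free: 13:50-16:00, 16:35-18:30.
Uma free: 10:50-11:45, 12:35-13:50, 15:40-18:40, 19:30-21:00.
Keanu ∩ Priya: 15:45-20:15.
Keanu ∩ Priya ∩ Kavya: 15:45-16:00, 16:35-18:30.
Keanu ∩ Priya ∩ Kavya ∩ Uma: 15:45-16:00, 16:35-18:30.
The first common window of at least 30 minutes is 16:35-18:30, so the earliest start is 16:35.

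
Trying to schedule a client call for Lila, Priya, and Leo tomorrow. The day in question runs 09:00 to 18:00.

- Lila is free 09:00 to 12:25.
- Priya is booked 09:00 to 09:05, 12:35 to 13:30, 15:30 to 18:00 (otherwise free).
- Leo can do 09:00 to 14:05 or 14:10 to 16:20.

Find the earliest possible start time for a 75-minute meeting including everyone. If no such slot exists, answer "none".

09:05

Lila free: 09:00-12:25.
Priya free: 09:05-12:35, 13:30-15:30 (invert busy blocks within the working day).
Leo free: 09:00-14:05, 14:10-16:20.
Lila ∩ Priya: 09:05-12:25.
Lila ∩ Priya ∩ Leo: 09:05-12:25.
The first common window of at least 75 minutes is 09:05-12:25, so the earliest start is 09:05.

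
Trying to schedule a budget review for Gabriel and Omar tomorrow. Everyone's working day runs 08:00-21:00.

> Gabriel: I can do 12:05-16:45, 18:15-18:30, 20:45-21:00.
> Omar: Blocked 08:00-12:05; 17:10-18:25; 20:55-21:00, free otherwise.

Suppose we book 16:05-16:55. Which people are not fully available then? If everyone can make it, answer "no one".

Gabriel free: 12:05-16:45, 18:15-18:30, 20:45-21:00.
Omar free: 12:05-17:10, 18:25-20:55 (invert busy blocks within the working day).
Gabriel: not fully free for 16:05-16:55. Omar: free for 16:05-16:55.

Gabriel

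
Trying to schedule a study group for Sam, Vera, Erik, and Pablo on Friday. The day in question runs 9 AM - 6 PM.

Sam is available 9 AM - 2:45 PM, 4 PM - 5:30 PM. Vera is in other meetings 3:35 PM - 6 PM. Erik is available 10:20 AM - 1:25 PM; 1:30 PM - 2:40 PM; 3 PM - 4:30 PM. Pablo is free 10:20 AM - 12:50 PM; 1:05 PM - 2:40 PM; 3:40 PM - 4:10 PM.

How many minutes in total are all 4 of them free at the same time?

Sam free: 09:00-14:45, 16:00-17:30.
Vera free: 09:00-15:35 (invert busy blocks within the working day).
Erik free: 10:20-13:25, 13:30-14:40, 15:00-16:30.
Pablo free: 10:20-12:50, 13:05-14:40, 15:40-16:10.
Sam ∩ Vera: 09:00-14:45.
Sam ∩ Vera ∩ Erik: 10:20-13:25, 13:30-14:40.
Sam ∩ Vera ∩ Erik ∩ Pablo: 10:20-12:50, 13:05-13:25, 13:30-14:40.
Summing the common windows: 150 + 20 + 70 = 240 minutes.

240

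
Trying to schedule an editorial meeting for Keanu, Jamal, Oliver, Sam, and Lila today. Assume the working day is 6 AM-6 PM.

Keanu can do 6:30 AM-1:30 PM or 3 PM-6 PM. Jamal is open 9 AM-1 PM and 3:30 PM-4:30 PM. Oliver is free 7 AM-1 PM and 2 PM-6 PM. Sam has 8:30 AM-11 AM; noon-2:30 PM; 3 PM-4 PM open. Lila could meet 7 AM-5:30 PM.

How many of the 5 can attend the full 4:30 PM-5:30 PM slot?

Keanu, Oliver, and Lila can make the full 16:30-17:30 slot — that's 3.

3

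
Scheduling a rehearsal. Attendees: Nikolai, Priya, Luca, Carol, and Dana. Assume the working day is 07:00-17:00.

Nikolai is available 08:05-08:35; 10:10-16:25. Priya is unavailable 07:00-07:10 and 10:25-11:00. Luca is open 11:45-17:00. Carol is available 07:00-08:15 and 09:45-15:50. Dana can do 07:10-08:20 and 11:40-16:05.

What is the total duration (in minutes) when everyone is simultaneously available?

Nikolai free: 08:05-08:35, 10:10-16:25.
Priya free: 07:10-10:25, 11:00-17:00 (invert busy blocks within the working day).
Luca free: 11:45-17:00.
Carol free: 07:00-08:15, 09:45-15:50.
Dana free: 07:10-08:20, 11:40-16:05.
Nikolai ∩ Priya: 08:05-08:35, 10:10-10:25, 11:00-16:25.
Nikolai ∩ Priya ∩ Luca: 11:45-16:25.
Nikolai ∩ Priya ∩ Luca ∩ Carol: 11:45-15:50.
Nikolai ∩ Priya ∩ Luca ∩ Carol ∩ Dana: 11:45-15:50.
Those are the intersection windows.
That's a single block of 245 minutes.

245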